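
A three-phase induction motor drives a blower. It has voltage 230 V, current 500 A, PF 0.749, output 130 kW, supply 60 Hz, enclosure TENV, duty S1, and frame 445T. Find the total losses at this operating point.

19200 W

P_in = √3·V·I·cosφ = 1.732×230×500×0.749 = 149186 W
P_out = 130000 W
Losses = P_in − P_out = 149186 − 130000 = 19186 W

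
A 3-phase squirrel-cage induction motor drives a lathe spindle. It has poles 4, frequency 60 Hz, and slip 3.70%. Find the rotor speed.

n_s = 120f/p = 120×60/4 = 1800 rpm
n = n_s(1 − s) = 1800 × (1 − 0.037) = 1733 rpm

1733 rpm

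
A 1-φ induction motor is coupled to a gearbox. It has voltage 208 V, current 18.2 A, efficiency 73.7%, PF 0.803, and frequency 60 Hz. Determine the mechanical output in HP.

3 HP

P_in = V·I·cosφ = 208 × 18.2 × 0.803 = 3040 W
P_out = η·P_in = 0.737 × 3040 = 2240 W
= 2240/746 = 3 HP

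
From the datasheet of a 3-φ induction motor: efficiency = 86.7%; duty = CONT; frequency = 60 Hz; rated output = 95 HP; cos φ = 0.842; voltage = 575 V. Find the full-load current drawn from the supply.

P_out = 95 × 746 = 70870 W
P_in = P_out / η = 70870 / 0.867 = 81742 W
I_L = P_in / (√3·V_L·cosφ) = 81742 / (1.732 × 575 × 0.842) = 97.5 A

97.5 A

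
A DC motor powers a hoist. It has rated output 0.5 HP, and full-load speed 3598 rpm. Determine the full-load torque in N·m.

0.99 N·m

P_out = 0.5 × 746 = 373 W
ω = 2π × 3598/60 = 376.8 rad/s
τ = P_out/ω = 373/376.8 = 0.99 N·m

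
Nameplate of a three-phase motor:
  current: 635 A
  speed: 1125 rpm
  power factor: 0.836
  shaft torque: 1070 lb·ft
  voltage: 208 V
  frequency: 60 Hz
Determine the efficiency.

89.4 %

τ = 1070 lb·ft × 1.356 = 1451 N·m
ω = 2π × 1125/60 = 117.8 rad/s; P_out = τω = 1451 × 117.8 = 170928 W
P_in = √3·V_L·I_L·cosφ = 1.732 × 208 × 635 × 0.836 = 191246 W
η = P_out / P_in = 170928 / 191246 = 0.894 = 89.4%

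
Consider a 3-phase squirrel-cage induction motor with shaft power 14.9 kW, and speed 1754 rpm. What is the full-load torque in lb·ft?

ω = 2π × 1754/60 = 183.7 rad/s
τ = P/ω = 14900/183.7 = 81.11 N·m
In lb·ft: 81.11/1.356 = 59.8 lb·ft

59.8 lb·ft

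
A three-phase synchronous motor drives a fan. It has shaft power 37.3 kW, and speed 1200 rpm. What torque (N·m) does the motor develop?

ω = 2π × 1200/60 = 125.7 rad/s
τ = P/ω = 37300/125.7 = 297 N·m

297 N·m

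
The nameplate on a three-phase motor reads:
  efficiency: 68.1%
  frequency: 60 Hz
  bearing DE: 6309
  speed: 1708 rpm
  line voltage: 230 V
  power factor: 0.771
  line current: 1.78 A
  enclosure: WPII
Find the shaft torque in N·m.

2.08 N·m

P_in = √3·V·I·cosφ = 1.732 × 230 × 1.78 × 0.771 = 547 W
P_out = η·P_in = 0.681 × 547 = 373 W
n = 1708 rpm
ω = 2π×1708/60 = 178.9 rad/s
τ = P_out/ω = 373/178.9 = 2.08 N·m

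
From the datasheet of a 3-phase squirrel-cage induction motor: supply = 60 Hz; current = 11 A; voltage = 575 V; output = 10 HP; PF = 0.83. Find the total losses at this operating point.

P_in = √3·V·I·cosφ = 1.732×575×11×0.83 = 9093 W
P_out = 10×746 = 7460 W
Losses = P_in − P_out = 9093 − 7460 = 1633 W

1.63 kW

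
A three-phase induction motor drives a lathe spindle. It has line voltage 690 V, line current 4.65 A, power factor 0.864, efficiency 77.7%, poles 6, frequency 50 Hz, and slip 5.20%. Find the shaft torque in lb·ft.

P_in = √3·V·I·cosφ = 1.732 × 690 × 4.65 × 0.864 = 4801 W
P_out = η·P_in = 0.777 × 4801 = 3730 W
n_s = 120×50/6 = 1000 rpm; n = 1000×(1−0.052) = 948 rpm
ω = 2π×948/60 = 99.27 rad/s
τ = P_out/ω = 3730/99.27 = 37.57 N·m
In lb·ft: 37.57/1.356 = 27.7 lb·ft

27.7 lb·ft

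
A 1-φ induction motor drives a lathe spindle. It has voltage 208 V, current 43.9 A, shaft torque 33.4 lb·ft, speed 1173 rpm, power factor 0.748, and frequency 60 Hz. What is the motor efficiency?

τ = 33.4 lb·ft × 1.356 = 45.29 N·m
ω = 2π × 1173/60 = 122.8 rad/s; P_out = τω = 45.29 × 122.8 = 5562 W
P_in = V·I·cosφ = 208 × 43.9 × 0.748 = 6830 W
η = P_out / P_in = 5562 / 6830 = 0.814 = 81.4%

81.4 %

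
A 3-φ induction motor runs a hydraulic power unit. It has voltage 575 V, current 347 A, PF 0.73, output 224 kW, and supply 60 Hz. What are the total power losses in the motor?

P_in = √3·V·I·cosφ = 1.732×575×347×0.73 = 252271 W
P_out = 224000 W
Losses = P_in − P_out = 252271 − 224000 = 28271 W

28.3 kW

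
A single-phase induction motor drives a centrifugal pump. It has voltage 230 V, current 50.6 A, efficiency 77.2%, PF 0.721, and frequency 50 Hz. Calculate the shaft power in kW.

6.48 kW

P_in = V·I·cosφ = 230 × 50.6 × 0.721 = 8391 W
P_out = η·P_in = 0.772 × 8391 = 6478 W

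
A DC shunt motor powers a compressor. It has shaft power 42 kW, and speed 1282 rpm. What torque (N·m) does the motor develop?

313 N·m

ω = 2π × 1282/60 = 134.3 rad/s
τ = P/ω = 42000/134.3 = 313 N·m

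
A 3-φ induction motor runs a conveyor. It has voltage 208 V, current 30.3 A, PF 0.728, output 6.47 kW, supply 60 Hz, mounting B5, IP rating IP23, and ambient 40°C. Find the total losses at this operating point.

P_in = √3·V·I·cosφ = 1.732×208×30.3×0.728 = 7947 W
P_out = 6470 W
Losses = P_in − P_out = 7947 − 6470 = 1477 W

1480 W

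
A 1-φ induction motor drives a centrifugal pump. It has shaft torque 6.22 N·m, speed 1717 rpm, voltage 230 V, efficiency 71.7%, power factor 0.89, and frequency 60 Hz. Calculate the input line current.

ω = 2π×1717/60 = 179.8 rad/s; P_out = τω = 6.22 × 179.8 = 1118 W
P_in = P_out / η = 1118 / 0.717 = 1559 W
I = P_in / (V·cosφ) = 1559 / (230 × 0.89) = 7.62 A

7.62 A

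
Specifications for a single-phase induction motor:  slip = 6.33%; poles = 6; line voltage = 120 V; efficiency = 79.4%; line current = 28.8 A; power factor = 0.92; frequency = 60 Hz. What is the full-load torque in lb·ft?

15.8 lb·ft

P_in = V·I·cosφ = 120 × 28.8 × 0.92 = 3180 W
P_out = η·P_in = 0.794 × 3180 = 2525 W
n_s = 120×60/6 = 1200 rpm; n = 1200×(1−0.0633) = 1124 rpm
ω = 2π×1124/60 = 117.7 rad/s
τ = P_out/ω = 2525/117.7 = 21.45 N·m
In lb·ft: 21.45/1.356 = 15.8 lb·ft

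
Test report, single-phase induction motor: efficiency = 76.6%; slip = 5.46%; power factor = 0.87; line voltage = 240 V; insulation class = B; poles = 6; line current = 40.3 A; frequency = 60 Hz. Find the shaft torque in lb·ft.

40 lb·ft

P_in = V·I·cosφ = 240 × 40.3 × 0.87 = 8415 W
P_out = η·P_in = 0.766 × 8415 = 6446 W
n_s = 120×60/6 = 1200 rpm; n = 1200×(1−0.0546) = 1134 rpm
ω = 2π×1134/60 = 118.8 rad/s
τ = P_out/ω = 6446/118.8 = 54.26 N·m
In lb·ft: 54.26/1.356 = 40 lb·ft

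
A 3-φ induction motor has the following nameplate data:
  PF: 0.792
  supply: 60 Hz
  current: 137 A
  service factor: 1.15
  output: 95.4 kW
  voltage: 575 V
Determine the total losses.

P_in = √3·V·I·cosφ = 1.732×575×137×0.792 = 108059 W
P_out = 95400 W
Losses = P_in − P_out = 108059 − 95400 = 12659 W

12700 W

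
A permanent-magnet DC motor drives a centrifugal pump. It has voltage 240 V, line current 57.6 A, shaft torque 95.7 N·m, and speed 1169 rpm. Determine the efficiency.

ω = 2π × 1169/60 = 122.4 rad/s; P_out = τω = 95.7 × 122.4 = 11714 W
P_in = V·I = 240 × 57.6 = 13824 W
η = P_out / P_in = 11714 / 13824 = 0.847 = 84.7%

84.7 %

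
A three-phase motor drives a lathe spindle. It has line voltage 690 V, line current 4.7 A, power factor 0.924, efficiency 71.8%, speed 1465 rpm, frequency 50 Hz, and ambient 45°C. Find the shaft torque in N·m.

24.3 N·m

P_in = √3·V·I·cosφ = 1.732 × 690 × 4.7 × 0.924 = 5190 W
P_out = η·P_in = 0.718 × 5190 = 3726 W
n = 1465 rpm
ω = 2π×1465/60 = 153.4 rad/s
τ = P_out/ω = 3726/153.4 = 24.3 N·m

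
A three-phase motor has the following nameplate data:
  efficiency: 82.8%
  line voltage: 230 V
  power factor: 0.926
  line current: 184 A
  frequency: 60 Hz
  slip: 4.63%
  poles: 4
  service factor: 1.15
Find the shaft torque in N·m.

313 N·m

P_in = √3·V·I·cosφ = 1.732 × 230 × 184 × 0.926 = 67874 W
P_out = η·P_in = 0.828 × 67874 = 56200 W
n_s = 120×60/4 = 1800 rpm; n = 1800×(1−0.0463) = 1717 rpm
ω = 2π×1717/60 = 179.8 rad/s
τ = P_out/ω = 56200/179.8 = 313 N·m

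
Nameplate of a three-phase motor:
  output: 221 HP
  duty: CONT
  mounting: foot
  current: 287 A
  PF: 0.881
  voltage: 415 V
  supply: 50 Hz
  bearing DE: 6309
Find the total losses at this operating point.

P_in = √3·V·I·cosφ = 1.732×415×287×0.881 = 181741 W
P_out = 221×746 = 164866 W
Losses = P_in − P_out = 181741 − 164866 = 16875 W

16.9 kW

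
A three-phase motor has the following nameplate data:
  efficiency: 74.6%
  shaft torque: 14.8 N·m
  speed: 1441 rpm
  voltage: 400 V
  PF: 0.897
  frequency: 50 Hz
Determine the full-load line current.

4.82 A

ω = 2π×1441/60 = 150.9 rad/s; P_out = τω = 14.8 × 150.9 = 2233 W
P_in = P_out / η = 2233 / 0.746 = 2993 W
I_L = P_in / (√3·V_L·cosφ) = 2993 / (1.732 × 400 × 0.897) = 4.82 A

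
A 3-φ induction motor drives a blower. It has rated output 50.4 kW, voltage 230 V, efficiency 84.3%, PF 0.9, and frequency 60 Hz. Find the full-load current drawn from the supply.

P_out = 50.4 kW = 50400 W
P_in = P_out / η = 50400 / 0.843 = 59786 W
I_L = P_in / (√3·V_L·cosφ) = 59786 / (1.732 × 230 × 0.9) = 167 A

167 A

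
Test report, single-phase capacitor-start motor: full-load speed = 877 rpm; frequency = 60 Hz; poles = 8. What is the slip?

n_s = 120f/p = 120×60/8 = 900 rpm
s = (n_s − n)/n_s = (900 − 877)/900 = 0.0256

2.6 %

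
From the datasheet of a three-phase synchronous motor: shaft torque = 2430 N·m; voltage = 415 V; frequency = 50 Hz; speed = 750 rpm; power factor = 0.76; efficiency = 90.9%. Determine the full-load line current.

ω = 2π×750/60 = 78.54 rad/s; P_out = τω = 2430 × 78.54 = 190852 W
P_in = P_out / η = 190852 / 0.909 = 209958 W
I_L = P_in / (√3·V_L·cosφ) = 209958 / (1.732 × 415 × 0.76) = 384 A

384 A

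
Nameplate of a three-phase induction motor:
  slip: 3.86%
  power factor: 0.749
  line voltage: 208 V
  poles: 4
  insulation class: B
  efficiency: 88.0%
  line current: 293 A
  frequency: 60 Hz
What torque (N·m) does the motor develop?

P_in = √3·V·I·cosφ = 1.732 × 208 × 293 × 0.749 = 79061 W
P_out = η·P_in = 0.88 × 79061 = 69574 W
n_s = 120×60/4 = 1800 rpm; n = 1800×(1−0.0386) = 1731 rpm
ω = 2π×1731/60 = 181.3 rad/s
τ = P_out/ω = 69574/181.3 = 384 N·m

384 N·m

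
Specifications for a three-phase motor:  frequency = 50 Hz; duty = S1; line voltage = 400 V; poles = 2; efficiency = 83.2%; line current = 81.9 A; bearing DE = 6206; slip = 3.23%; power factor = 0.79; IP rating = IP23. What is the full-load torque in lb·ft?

90.5 lb·ft

P_in = √3·V·I·cosφ = 1.732 × 400 × 81.9 × 0.79 = 44825 W
P_out = η·P_in = 0.832 × 44825 = 37294 W
n_s = 120×50/2 = 3000 rpm; n = 3000×(1−0.0323) = 2903 rpm
ω = 2π×2903/60 = 304 rad/s
τ = P_out/ω = 37294/304 = 122.7 N·m
In lb·ft: 122.7/1.356 = 90.5 lb·ft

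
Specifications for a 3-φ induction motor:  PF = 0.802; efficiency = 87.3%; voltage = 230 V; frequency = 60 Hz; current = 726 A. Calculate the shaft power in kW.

P_in = √3·V·I·cosφ = 1.732 × 230 × 726 × 0.802 = 231946 W
P_out = η·P_in = 0.873 × 231946 = 202489 W

202 kW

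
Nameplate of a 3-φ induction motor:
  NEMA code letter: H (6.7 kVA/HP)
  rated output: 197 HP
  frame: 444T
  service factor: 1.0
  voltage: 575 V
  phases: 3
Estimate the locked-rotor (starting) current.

S_LR = 6.7 × 197 = 1319.9 kVA
I_LR = S_LR/(√3·V_L) = 1319900/(1.732×575) = 1330 A

1330 A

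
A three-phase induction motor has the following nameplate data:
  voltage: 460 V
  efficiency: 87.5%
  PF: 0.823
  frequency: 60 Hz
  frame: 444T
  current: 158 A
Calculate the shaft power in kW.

P_in = √3·V·I·cosφ = 1.732 × 460 × 158 × 0.823 = 103601 W
P_out = η·P_in = 0.875 × 103601 = 90651 W

90.7 kW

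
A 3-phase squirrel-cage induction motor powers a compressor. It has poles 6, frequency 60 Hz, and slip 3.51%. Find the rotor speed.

1158 rpm

n_s = 120f/p = 120×60/6 = 1200 rpm
n = n_s(1 − s) = 1200 × (1 − 0.0351) = 1158 rpm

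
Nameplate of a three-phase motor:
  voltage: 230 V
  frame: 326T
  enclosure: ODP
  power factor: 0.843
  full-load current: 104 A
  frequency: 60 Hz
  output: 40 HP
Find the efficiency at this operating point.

P_out = 40 × 746 = 29840 W
P_in = √3·V_L·I_L·cosφ = 1.732 × 230 × 104 × 0.843 = 34925 W
η = P_out / P_in = 29840 / 34925 = 0.854 = 85.4%

85.4 %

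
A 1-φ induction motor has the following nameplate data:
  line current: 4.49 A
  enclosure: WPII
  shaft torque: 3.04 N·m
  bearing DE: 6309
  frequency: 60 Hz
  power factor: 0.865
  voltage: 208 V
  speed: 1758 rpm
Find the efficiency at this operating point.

69.3 %

ω = 2π × 1758/60 = 184.1 rad/s; P_out = τω = 3.04 × 184.1 = 560 W
P_in = V·I·cosφ = 208 × 4.49 × 0.865 = 808 W
η = P_out / P_in = 560 / 808 = 0.693 = 69.3%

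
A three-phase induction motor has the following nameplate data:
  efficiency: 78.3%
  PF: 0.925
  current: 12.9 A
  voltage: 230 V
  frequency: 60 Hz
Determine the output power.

3.72 kW

P_in = √3·V·I·cosφ = 1.732 × 230 × 12.9 × 0.925 = 4753 W
P_out = η·P_in = 0.783 × 4753 = 3722 W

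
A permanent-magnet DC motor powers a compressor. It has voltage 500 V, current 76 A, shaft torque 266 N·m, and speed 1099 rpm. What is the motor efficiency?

ω = 2π × 1099/60 = 115.1 rad/s; P_out = τω = 266 × 115.1 = 30617 W
P_in = V·I = 500 × 76 = 38000 W
η = P_out / P_in = 30617 / 38000 = 0.806 = 80.6%

80.6 %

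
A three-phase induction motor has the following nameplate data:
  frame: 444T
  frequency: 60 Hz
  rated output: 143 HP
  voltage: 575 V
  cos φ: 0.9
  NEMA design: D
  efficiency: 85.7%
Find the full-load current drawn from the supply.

P_out = 143 × 746 = 106678 W
P_in = P_out / η = 106678 / 0.857 = 124478 W
I_L = P_in / (√3·V_L·cosφ) = 124478 / (1.732 × 575 × 0.9) = 139 A

139 A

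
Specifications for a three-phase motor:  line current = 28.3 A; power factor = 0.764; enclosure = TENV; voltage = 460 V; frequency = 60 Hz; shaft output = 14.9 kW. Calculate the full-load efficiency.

P_out = 14.9 kW = 14900 W
P_in = √3·V_L·I_L·cosφ = 1.732 × 460 × 28.3 × 0.764 = 17226 W
η = P_out / P_in = 14900 / 17226 = 0.865 = 86.5%

86.5 %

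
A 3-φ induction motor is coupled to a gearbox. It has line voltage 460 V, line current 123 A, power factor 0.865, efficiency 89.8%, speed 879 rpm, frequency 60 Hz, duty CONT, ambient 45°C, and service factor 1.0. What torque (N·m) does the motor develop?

827 N·m

P_in = √3·V·I·cosφ = 1.732 × 460 × 123 × 0.865 = 84767 W
P_out = η·P_in = 0.898 × 84767 = 76121 W
n = 879 rpm
ω = 2π×879/60 = 92.05 rad/s
τ = P_out/ω = 76121/92.05 = 827 N·m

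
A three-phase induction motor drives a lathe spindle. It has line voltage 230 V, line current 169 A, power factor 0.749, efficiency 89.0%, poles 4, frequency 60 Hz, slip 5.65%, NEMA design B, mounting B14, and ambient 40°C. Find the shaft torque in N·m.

P_in = √3·V·I·cosφ = 1.732 × 230 × 169 × 0.749 = 50425 W
P_out = η·P_in = 0.89 × 50425 = 44878 W
n_s = 120×60/4 = 1800 rpm; n = 1800×(1−0.0565) = 1698 rpm
ω = 2π×1698/60 = 177.8 rad/s
τ = P_out/ω = 44878/177.8 = 252 N·m

252 N·m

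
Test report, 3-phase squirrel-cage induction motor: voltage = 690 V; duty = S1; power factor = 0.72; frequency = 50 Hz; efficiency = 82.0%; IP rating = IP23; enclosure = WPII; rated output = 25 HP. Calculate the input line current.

P_out = 25 × 746 = 18650 W
P_in = P_out / η = 18650 / 0.820 = 22744 W
I_L = P_in / (√3·V_L·cosφ) = 22744 / (1.732 × 690 × 0.72) = 26.4 A

26.4 A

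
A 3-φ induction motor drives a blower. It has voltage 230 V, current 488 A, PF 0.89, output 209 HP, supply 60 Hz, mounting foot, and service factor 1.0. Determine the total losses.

P_in = √3·V·I·cosφ = 1.732×230×488×0.89 = 173016 W
P_out = 209×746 = 155914 W
Losses = P_in − P_out = 173016 − 155914 = 17102 W

17100 W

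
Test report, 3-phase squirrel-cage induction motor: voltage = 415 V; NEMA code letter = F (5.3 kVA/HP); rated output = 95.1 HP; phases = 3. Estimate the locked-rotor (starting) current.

S_LR = 5.3 × 95.1 = 504.03 kVA
I_LR = S_LR/(√3·V_L) = 504030/(1.732×415) = 701 A

701 A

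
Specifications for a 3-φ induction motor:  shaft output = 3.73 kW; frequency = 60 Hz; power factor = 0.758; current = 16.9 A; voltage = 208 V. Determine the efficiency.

80.8 %

P_out = 3.73 kW = 3730 W
P_in = √3·V_L·I_L·cosφ = 1.732 × 208 × 16.9 × 0.758 = 4615 W
η = P_out / P_in = 3730 / 4615 = 0.808 = 80.8%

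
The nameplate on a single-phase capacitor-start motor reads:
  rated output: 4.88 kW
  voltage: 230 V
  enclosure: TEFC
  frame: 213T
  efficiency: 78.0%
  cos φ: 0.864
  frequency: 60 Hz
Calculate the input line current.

31.5 A

P_out = 4.88 kW = 4880 W
P_in = P_out / η = 4880 / 0.780 = 6256 W
I = P_in / (V·cosφ) = 6256 / (230 × 0.864) = 31.5 A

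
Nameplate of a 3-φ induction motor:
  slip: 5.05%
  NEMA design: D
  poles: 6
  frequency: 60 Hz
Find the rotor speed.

1139 rpm

n_s = 120f/p = 120×60/6 = 1200 rpm
n = n_s(1 − s) = 1200 × (1 − 0.0505) = 1139 rpm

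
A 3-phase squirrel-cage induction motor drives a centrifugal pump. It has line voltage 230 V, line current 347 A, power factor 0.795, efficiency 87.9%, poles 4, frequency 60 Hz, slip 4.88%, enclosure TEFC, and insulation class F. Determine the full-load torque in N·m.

P_in = √3·V·I·cosφ = 1.732 × 230 × 347 × 0.795 = 109894 W
P_out = η·P_in = 0.879 × 109894 = 96597 W
n_s = 120×60/4 = 1800 rpm; n = 1800×(1−0.0488) = 1712 rpm
ω = 2π×1712/60 = 179.3 rad/s
τ = P_out/ω = 96597/179.3 = 539 N·m

539 N·m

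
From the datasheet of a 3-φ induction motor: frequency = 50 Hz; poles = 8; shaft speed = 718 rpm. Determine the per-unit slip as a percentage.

n_s = 120f/p = 120×50/8 = 750 rpm
s = (n_s − n)/n_s = (750 − 718)/750 = 0.0427

4.27 %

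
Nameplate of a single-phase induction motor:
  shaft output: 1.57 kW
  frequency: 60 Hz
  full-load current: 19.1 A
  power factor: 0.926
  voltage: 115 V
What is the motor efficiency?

77.2 %

P_out = 1.57 kW = 1570 W
P_in = V·I·cosφ = 115 × 19.1 × 0.926 = 2034 W
η = P_out / P_in = 1570 / 2034 = 0.772 = 77.2%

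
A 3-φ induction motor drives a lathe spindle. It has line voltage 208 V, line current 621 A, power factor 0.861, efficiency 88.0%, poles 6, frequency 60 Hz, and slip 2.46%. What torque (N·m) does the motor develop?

1380 N·m

P_in = √3·V·I·cosφ = 1.732 × 208 × 621 × 0.861 = 192622 W
P_out = η·P_in = 0.88 × 192622 = 169507 W
n_s = 120×60/6 = 1200 rpm; n = 1200×(1−0.0246) = 1170 rpm
ω = 2π×1170/60 = 122.5 rad/s
τ = P_out/ω = 169507/122.5 = 1380 N·m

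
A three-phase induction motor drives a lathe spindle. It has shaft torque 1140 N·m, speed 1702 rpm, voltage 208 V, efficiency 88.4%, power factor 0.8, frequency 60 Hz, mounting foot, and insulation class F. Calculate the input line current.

797 A

ω = 2π×1702/60 = 178.2 rad/s; P_out = τω = 1140 × 178.2 = 203148 W
P_in = P_out / η = 203148 / 0.884 = 229805 W
I_L = P_in / (√3·V_L·cosφ) = 229805 / (1.732 × 208 × 0.8) = 797 A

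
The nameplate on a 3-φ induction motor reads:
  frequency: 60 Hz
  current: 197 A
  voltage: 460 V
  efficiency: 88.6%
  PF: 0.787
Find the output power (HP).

P_in = √3·V·I·cosφ = 1.732 × 460 × 197 × 0.787 = 123523 W
P_out = η·P_in = 0.886 × 123523 = 109441 W
= 109441/746 = 147 HP

147 HP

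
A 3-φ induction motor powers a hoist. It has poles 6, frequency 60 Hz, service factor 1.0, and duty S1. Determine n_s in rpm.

n_s = 120f/p = 120×60/6 = 1200 rpm

1200 rpm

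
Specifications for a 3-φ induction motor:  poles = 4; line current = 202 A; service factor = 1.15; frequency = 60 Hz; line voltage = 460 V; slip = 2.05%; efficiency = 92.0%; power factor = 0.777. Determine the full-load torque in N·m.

623 N·m

P_in = √3·V·I·cosφ = 1.732 × 460 × 202 × 0.777 = 125048 W
P_out = η·P_in = 0.92 × 125048 = 115044 W
n_s = 120×60/4 = 1800 rpm; n = 1800×(1−0.0205) = 1763 rpm
ω = 2π×1763/60 = 184.6 rad/s
τ = P_out/ω = 115044/184.6 = 623 N·m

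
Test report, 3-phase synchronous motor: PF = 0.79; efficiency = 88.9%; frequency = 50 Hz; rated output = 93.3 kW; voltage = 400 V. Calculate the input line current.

P_out = 93.3 kW = 93300 W
P_in = P_out / η = 93300 / 0.889 = 104949 W
I_L = P_in / (√3·V_L·cosφ) = 104949 / (1.732 × 400 × 0.79) = 192 A

192 A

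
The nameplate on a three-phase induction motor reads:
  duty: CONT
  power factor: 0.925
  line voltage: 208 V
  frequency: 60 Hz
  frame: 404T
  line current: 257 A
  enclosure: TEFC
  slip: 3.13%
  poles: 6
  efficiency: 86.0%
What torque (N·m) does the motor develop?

605 N·m

P_in = √3·V·I·cosφ = 1.732 × 208 × 257 × 0.925 = 85642 W
P_out = η·P_in = 0.86 × 85642 = 73652 W
n_s = 120×60/6 = 1200 rpm; n = 1200×(1−0.0313) = 1162 rpm
ω = 2π×1162/60 = 121.7 rad/s
τ = P_out/ω = 73652/121.7 = 605 N·m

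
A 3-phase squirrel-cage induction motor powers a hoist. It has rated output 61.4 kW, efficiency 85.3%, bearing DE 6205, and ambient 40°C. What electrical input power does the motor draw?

72 kW

P_out = 61400 W
P_in = P_out/η = 61400/0.853 = 71981 W = 72 kW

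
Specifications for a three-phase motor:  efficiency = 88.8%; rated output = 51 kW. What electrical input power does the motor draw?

57.4 kW

P_out = 51000 W
P_in = P_out/η = 51000/0.888 = 57432 W = 57.4 kW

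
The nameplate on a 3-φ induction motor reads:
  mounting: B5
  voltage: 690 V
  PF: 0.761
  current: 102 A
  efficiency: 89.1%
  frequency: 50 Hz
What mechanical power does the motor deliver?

P_in = √3·V·I·cosφ = 1.732 × 690 × 102 × 0.761 = 92764 W
P_out = η·P_in = 0.891 × 92764 = 82653 W

82.7 kW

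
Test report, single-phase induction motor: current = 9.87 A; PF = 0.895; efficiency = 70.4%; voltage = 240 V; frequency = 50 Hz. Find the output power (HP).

P_in = V·I·cosφ = 240 × 9.87 × 0.895 = 2120 W
P_out = η·P_in = 0.704 × 2120 = 1492 W
= 1492/746 = 2 HP

2 HP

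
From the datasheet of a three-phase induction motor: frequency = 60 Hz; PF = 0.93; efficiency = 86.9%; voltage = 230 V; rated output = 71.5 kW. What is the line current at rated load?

222 A

P_out = 71.5 kW = 71500 W
P_in = P_out / η = 71500 / 0.869 = 82278 W
I_L = P_in / (√3·V_L·cosφ) = 82278 / (1.732 × 230 × 0.93) = 222 A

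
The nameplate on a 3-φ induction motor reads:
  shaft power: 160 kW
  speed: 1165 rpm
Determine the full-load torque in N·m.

ω = 2π × 1165/60 = 122 rad/s
τ = P/ω = 160000/122 = 1310 N·m

1310 N·m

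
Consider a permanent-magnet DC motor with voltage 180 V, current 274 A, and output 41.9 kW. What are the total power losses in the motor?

P_in = V·I = 180×274 = 49320 W
P_out = 41900 W
Losses = P_in − P_out = 49320 − 41900 = 7420 W

7.42 kW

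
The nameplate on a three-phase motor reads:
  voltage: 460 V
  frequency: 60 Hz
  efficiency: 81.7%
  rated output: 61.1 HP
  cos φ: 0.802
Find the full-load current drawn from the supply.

P_out = 61.1 × 746 = 45581 W
P_in = P_out / η = 45581 / 0.817 = 55791 W
I_L = P_in / (√3·V_L·cosφ) = 55791 / (1.732 × 460 × 0.802) = 87.3 A

87.3 A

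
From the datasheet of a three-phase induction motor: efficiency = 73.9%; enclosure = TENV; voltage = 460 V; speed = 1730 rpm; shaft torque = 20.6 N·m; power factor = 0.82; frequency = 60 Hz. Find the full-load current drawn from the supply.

ω = 2π×1730/60 = 181.2 rad/s; P_out = τω = 20.6 × 181.2 = 3733 W
P_in = P_out / η = 3733 / 0.739 = 5051 W
I_L = P_in / (√3·V_L·cosφ) = 5051 / (1.732 × 460 × 0.82) = 7.73 A

7.73 A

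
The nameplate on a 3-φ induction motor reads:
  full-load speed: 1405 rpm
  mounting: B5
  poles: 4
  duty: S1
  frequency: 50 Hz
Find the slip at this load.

6.3 %

n_s = 120f/p = 120×50/4 = 1500 rpm
s = (n_s − n)/n_s = (1500 − 1405)/1500 = 0.0633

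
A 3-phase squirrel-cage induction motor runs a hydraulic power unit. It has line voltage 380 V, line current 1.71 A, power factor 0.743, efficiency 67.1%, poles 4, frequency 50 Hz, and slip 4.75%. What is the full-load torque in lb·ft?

2.77 lb·ft

P_in = √3·V·I·cosφ = 1.732 × 380 × 1.71 × 0.743 = 836 W
P_out = η·P_in = 0.671 × 836 = 561 W
n_s = 120×50/4 = 1500 rpm; n = 1500×(1−0.0475) = 1429 rpm
ω = 2π×1429/60 = 149.6 rad/s
τ = P_out/ω = 561/149.6 = 3.75 N·m
In lb·ft: 3.75/1.356 = 2.77 lb·ft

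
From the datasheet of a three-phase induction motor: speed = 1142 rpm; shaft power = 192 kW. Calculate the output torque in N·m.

1610 N·m

ω = 2π × 1142/60 = 119.6 rad/s
τ = P/ω = 192000/119.6 = 1610 N·m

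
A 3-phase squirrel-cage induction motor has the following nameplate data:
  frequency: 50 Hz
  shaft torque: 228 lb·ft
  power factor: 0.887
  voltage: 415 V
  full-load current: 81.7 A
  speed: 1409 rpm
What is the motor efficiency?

τ = 228 lb·ft × 1.356 = 309.2 N·m
ω = 2π × 1409/60 = 147.6 rad/s; P_out = τω = 309.2 × 147.6 = 45638 W
P_in = √3·V_L·I_L·cosφ = 1.732 × 415 × 81.7 × 0.887 = 52088 W
η = P_out / P_in = 45638 / 52088 = 0.876 = 87.6%

87.6 %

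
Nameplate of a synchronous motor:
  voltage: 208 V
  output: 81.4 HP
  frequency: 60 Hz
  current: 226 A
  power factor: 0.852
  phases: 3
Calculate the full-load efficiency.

87.5 %

P_out = 81.4 × 746 = 60724 W
P_in = √3·V_L·I_L·cosφ = 1.732 × 208 × 226 × 0.852 = 69368 W
η = P_out / P_in = 60724 / 69368 = 0.875 = 87.5%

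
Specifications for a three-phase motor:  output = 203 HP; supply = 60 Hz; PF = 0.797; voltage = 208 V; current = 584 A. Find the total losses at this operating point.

P_in = √3·V·I·cosφ = 1.732×208×584×0.797 = 167680 W
P_out = 203×746 = 151438 W
Losses = P_in − P_out = 167680 − 151438 = 16242 W

16200 W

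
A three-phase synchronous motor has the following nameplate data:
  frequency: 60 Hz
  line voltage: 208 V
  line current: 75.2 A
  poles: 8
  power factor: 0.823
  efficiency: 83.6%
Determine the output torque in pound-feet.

P_in = √3·V·I·cosφ = 1.732 × 208 × 75.2 × 0.823 = 22296 W
P_out = η·P_in = 0.836 × 22296 = 18639 W
n = n_s = 120×60/8 = 900 rpm (synchronous)
ω = 2π×900/60 = 94.25 rad/s
τ = P_out/ω = 18639/94.25 = 197.8 N·m
In lb·ft: 197.8/1.356 = 146 lb·ft

146 lb·ft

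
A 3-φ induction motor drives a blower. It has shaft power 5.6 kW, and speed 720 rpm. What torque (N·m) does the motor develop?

74.3 N·m

ω = 2π × 720/60 = 75.4 rad/s
τ = P/ω = 5600/75.4 = 74.3 N·m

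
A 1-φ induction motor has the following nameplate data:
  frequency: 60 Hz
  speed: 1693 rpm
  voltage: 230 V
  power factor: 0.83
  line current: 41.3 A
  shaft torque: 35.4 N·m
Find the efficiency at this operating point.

ω = 2π × 1693/60 = 177.3 rad/s; P_out = τω = 35.4 × 177.3 = 6276 W
P_in = V·I·cosφ = 230 × 41.3 × 0.83 = 7884 W
η = P_out / P_in = 6276 / 7884 = 0.796 = 79.6%

79.6 %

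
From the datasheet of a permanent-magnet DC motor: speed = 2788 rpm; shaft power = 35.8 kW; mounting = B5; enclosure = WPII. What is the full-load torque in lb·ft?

90.4 lb·ft

ω = 2π × 2788/60 = 292 rad/s
τ = P/ω = 35800/292 = 122.6 N·m
In lb·ft: 122.6/1.356 = 90.4 lb·ft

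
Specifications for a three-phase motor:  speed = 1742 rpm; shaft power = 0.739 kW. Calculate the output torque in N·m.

ω = 2π × 1742/60 = 182.4 rad/s
τ = P/ω = 739/182.4 = 4.05 N·m

4.05 N·m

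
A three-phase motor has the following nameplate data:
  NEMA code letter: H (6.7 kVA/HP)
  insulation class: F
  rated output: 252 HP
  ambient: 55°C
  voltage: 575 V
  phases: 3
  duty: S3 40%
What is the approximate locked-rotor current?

1700 A

S_LR = 6.7 × 252 = 1688.4 kVA
I_LR = S_LR/(√3·V_L) = 1688400/(1.732×575) = 1700 A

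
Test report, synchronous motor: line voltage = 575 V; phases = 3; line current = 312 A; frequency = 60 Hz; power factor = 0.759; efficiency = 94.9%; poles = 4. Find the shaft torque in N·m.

1190 N·m

P_in = √3·V·I·cosφ = 1.732 × 575 × 312 × 0.759 = 235837 W
P_out = η·P_in = 0.949 × 235837 = 223809 W
n = n_s = 120×60/4 = 1800 rpm (synchronous)
ω = 2π×1800/60 = 188.5 rad/s
τ = P_out/ω = 223809/188.5 = 1190 N·m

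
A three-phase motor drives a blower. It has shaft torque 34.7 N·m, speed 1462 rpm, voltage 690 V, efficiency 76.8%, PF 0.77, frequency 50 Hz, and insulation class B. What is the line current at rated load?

ω = 2π×1462/60 = 153.1 rad/s; P_out = τω = 34.7 × 153.1 = 5313 W
P_in = P_out / η = 5313 / 0.768 = 6918 W
I_L = P_in / (√3·V_L·cosφ) = 6918 / (1.732 × 690 × 0.77) = 7.52 A

7.52 A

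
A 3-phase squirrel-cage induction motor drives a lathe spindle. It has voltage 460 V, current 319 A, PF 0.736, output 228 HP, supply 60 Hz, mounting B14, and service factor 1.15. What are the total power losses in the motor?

P_in = √3·V·I·cosφ = 1.732×460×319×0.736 = 187057 W
P_out = 228×746 = 170088 W
Losses = P_in − P_out = 187057 − 170088 = 16969 W

17 kW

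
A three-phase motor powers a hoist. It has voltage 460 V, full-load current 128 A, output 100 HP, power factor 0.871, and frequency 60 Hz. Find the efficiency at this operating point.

84.0 %

P_out = 100 × 746 = 74600 W
P_in = √3·V_L·I_L·cosφ = 1.732 × 460 × 128 × 0.871 = 88825 W
η = P_out / P_in = 74600 / 88825 = 0.840 = 84.0%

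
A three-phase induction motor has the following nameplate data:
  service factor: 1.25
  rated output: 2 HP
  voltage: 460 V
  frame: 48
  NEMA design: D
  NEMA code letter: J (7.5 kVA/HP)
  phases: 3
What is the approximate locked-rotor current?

18.8 A

S_LR = 7.5 × 2 = 15 kVA
I_LR = S_LR/(√3·V_L) = 15000/(1.732×460) = 18.8 A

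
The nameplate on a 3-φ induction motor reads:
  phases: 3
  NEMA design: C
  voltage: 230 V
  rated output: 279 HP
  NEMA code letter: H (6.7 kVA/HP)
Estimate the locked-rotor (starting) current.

S_LR = 6.7 × 279 = 1869.3 kVA
I_LR = S_LR/(√3·V_L) = 1869300/(1.732×230) = 4690 A

4690 A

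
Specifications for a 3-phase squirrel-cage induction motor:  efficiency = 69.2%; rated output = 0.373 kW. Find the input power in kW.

P_out = 373 W
P_in = P_out/η = 373/0.692 = 539 W = 0.539 kW

0.539 kW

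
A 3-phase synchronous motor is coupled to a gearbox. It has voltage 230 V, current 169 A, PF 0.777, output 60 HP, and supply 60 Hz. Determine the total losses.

7550 W

P_in = √3·V·I·cosφ = 1.732×230×169×0.777 = 52310 W
P_out = 60×746 = 44760 W
Losses = P_in − P_out = 52310 − 44760 = 7550 W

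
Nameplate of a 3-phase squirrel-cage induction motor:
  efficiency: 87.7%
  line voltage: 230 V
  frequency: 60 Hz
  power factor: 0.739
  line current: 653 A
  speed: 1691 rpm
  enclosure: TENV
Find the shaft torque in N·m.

952 N·m

P_in = √3·V·I·cosφ = 1.732 × 230 × 653 × 0.739 = 192235 W
P_out = η·P_in = 0.877 × 192235 = 168590 W
n = 1691 rpm
ω = 2π×1691/60 = 177.1 rad/s
τ = P_out/ω = 168590/177.1 = 952 N·m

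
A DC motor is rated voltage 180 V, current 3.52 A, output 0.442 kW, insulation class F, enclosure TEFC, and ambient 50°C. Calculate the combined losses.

192 W

P_in = V·I = 180×3.52 = 634 W
P_out = 442 W
Losses = P_in − P_out = 634 − 442 = 192 W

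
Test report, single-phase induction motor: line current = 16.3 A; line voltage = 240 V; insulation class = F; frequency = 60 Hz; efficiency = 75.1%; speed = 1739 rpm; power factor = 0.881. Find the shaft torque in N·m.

14.2 N·m

P_in = V·I·cosφ = 240 × 16.3 × 0.881 = 3446 W
P_out = η·P_in = 0.751 × 3446 = 2588 W
n = 1739 rpm
ω = 2π×1739/60 = 182.1 rad/s
τ = P_out/ω = 2588/182.1 = 14.2 N·m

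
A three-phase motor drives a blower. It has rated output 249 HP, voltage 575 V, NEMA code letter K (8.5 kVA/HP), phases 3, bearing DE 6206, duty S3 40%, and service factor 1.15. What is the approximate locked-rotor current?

S_LR = 8.5 × 249 = 2116.5 kVA
I_LR = S_LR/(√3·V_L) = 2116500/(1.732×575) = 2130 A

2130 A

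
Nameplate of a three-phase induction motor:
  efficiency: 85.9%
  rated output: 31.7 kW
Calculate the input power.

36.9 kW

P_out = 31700 W
P_in = P_out/η = 31700/0.859 = 36903 W = 36.9 kW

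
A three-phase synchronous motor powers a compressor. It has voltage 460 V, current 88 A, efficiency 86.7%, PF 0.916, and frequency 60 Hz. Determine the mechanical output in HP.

P_in = √3·V·I·cosφ = 1.732 × 460 × 88 × 0.916 = 64222 W
P_out = η·P_in = 0.867 × 64222 = 55680 W
= 55680/746 = 74.6 HP

74.6 HP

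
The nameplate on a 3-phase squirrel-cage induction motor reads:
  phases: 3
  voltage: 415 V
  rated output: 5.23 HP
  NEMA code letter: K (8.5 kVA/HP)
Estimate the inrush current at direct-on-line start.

61.8 A

S_LR = 8.5 × 5.23 = 44.455 kVA
I_LR = S_LR/(√3·V_L) = 44455/(1.732×415) = 61.8 A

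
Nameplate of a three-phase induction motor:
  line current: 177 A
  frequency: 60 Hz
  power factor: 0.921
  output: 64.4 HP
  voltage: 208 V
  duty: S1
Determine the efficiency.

81.8 %

P_out = 64.4 × 746 = 48042 W
P_in = √3·V_L·I_L·cosφ = 1.732 × 208 × 177 × 0.921 = 58728 W
η = P_out / P_in = 48042 / 58728 = 0.818 = 81.8%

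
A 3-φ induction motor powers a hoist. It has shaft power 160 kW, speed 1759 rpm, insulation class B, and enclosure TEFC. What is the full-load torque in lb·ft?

ω = 2π × 1759/60 = 184.2 rad/s
τ = P/ω = 160000/184.2 = 868.6 N·m
In lb·ft: 868.6/1.356 = 641 lb·ft

641 lb·ft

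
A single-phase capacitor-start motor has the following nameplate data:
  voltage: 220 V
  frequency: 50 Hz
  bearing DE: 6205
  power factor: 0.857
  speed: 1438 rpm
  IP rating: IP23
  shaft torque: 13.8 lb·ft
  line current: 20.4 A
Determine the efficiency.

73.3 %

τ = 13.8 lb·ft × 1.356 = 18.71 N·m
ω = 2π × 1438/60 = 150.6 rad/s; P_out = τω = 18.71 × 150.6 = 2818 W
P_in = V·I·cosφ = 220 × 20.4 × 0.857 = 3846 W
η = P_out / P_in = 2818 / 3846 = 0.733 = 73.3%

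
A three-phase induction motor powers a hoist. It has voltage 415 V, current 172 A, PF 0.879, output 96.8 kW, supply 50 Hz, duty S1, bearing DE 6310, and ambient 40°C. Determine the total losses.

11900 W

P_in = √3·V·I·cosφ = 1.732×415×172×0.879 = 108671 W
P_out = 96800 W
Losses = P_in − P_out = 108671 − 96800 = 11871 W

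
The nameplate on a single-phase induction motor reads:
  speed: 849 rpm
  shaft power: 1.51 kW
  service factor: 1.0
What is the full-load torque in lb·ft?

ω = 2π × 849/60 = 88.91 rad/s
τ = P/ω = 1510/88.91 = 16.98 N·m
In lb·ft: 16.98/1.356 = 12.5 lb·ft

12.5 lb·ft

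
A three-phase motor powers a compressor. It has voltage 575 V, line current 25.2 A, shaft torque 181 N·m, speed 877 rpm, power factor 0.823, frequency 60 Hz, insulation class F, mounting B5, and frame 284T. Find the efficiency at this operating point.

ω = 2π × 877/60 = 91.84 rad/s; P_out = τω = 181 × 91.84 = 16623 W
P_in = √3·V_L·I_L·cosφ = 1.732 × 575 × 25.2 × 0.823 = 20655 W
η = P_out / P_in = 16623 / 20655 = 0.805 = 80.5%

80.5 %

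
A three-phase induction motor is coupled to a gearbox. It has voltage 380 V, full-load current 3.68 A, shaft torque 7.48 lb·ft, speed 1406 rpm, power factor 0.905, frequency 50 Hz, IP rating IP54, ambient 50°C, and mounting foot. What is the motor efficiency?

τ = 7.48 lb·ft × 1.356 = 10.14 N·m
ω = 2π × 1406/60 = 147.2 rad/s; P_out = τω = 10.14 × 147.2 = 1493 W
P_in = √3·V_L·I_L·cosφ = 1.732 × 380 × 3.68 × 0.905 = 2192 W
η = P_out / P_in = 1493 / 2192 = 0.681 = 68.1%

68.1 %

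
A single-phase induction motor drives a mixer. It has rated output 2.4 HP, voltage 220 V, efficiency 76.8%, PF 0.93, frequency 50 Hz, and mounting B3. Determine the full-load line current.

11.4 A

P_out = 2.4 × 746 = 1790 W
P_in = P_out / η = 1790 / 0.768 = 2331 W
I = P_in / (V·cosφ) = 2331 / (220 × 0.93) = 11.4 A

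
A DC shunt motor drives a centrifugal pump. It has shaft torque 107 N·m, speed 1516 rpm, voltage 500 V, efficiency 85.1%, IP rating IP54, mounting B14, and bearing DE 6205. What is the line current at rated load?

ω = 2π×1516/60 = 158.8 rad/s; P_out = τω = 107 × 158.8 = 16992 W
P_in = P_out / η = 16992 / 0.851 = 19967 W
I = P_in / V = 19967 / 500 = 39.9 A

39.9 A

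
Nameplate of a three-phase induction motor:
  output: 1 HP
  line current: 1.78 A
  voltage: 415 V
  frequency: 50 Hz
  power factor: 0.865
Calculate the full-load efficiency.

P_out = 1 × 746 = 746 W
P_in = √3·V_L·I_L·cosφ = 1.732 × 415 × 1.78 × 0.865 = 1107 W
η = P_out / P_in = 746 / 1107 = 0.674 = 67.4%

67.4 %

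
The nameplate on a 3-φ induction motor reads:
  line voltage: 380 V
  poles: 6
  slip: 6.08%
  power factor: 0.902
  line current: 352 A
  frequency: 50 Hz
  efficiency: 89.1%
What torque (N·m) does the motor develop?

1890 N·m

P_in = √3·V·I·cosφ = 1.732 × 380 × 352 × 0.902 = 208968 W
P_out = η·P_in = 0.891 × 208968 = 186190 W
n_s = 120×50/6 = 1000 rpm; n = 1000×(1−0.0608) = 939 rpm
ω = 2π×939/60 = 98.33 rad/s
τ = P_out/ω = 186190/98.33 = 1890 N·m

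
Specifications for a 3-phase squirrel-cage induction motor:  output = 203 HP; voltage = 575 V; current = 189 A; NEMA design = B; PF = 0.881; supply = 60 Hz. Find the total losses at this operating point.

14.4 kW

P_in = √3·V·I·cosφ = 1.732×575×189×0.881 = 165826 W
P_out = 203×746 = 151438 W
Losses = P_in − P_out = 165826 − 151438 = 14388 W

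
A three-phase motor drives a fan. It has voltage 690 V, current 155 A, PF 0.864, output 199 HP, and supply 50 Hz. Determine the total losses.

P_in = √3·V·I·cosφ = 1.732×690×155×0.864 = 160045 W
P_out = 199×746 = 148454 W
Losses = P_in − P_out = 160045 − 148454 = 11591 W

11600 W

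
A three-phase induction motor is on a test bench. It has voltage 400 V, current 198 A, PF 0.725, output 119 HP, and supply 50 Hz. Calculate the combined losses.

P_in = √3·V·I·cosφ = 1.732×400×198×0.725 = 99451 W
P_out = 119×746 = 88774 W
Losses = P_in − P_out = 99451 − 88774 = 10677 W

10.7 kW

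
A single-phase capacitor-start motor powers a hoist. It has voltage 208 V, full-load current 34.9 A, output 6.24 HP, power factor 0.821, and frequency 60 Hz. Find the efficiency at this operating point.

P_out = 6.24 × 746 = 4655 W
P_in = V·I·cosφ = 208 × 34.9 × 0.821 = 5960 W
η = P_out / P_in = 4655 / 5960 = 0.781 = 78.1%

78.1 %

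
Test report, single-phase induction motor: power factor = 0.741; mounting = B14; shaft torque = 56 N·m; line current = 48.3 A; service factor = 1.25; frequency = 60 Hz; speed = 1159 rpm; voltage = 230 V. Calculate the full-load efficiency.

82.6 %

ω = 2π × 1159/60 = 121.4 rad/s; P_out = τω = 56 × 121.4 = 6798 W
P_in = V·I·cosφ = 230 × 48.3 × 0.741 = 8232 W
η = P_out / P_in = 6798 / 8232 = 0.826 = 82.6%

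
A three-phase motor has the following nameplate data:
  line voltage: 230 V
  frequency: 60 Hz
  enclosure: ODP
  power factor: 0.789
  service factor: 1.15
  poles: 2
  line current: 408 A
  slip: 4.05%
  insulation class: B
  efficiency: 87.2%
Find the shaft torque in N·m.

309 N·m

P_in = √3·V·I·cosφ = 1.732 × 230 × 408 × 0.789 = 128237 W
P_out = η·P_in = 0.872 × 128237 = 111823 W
n_s = 120×60/2 = 3600 rpm; n = 3600×(1−0.0405) = 3454 rpm
ω = 2π×3454/60 = 361.7 rad/s
τ = P_out/ω = 111823/361.7 = 309 N·m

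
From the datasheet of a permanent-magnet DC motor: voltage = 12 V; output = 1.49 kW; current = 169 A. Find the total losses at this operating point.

538 W

P_in = V·I = 12×169 = 2028 W
P_out = 1490 W
Losses = P_in − P_out = 2028 − 1490 = 538 W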